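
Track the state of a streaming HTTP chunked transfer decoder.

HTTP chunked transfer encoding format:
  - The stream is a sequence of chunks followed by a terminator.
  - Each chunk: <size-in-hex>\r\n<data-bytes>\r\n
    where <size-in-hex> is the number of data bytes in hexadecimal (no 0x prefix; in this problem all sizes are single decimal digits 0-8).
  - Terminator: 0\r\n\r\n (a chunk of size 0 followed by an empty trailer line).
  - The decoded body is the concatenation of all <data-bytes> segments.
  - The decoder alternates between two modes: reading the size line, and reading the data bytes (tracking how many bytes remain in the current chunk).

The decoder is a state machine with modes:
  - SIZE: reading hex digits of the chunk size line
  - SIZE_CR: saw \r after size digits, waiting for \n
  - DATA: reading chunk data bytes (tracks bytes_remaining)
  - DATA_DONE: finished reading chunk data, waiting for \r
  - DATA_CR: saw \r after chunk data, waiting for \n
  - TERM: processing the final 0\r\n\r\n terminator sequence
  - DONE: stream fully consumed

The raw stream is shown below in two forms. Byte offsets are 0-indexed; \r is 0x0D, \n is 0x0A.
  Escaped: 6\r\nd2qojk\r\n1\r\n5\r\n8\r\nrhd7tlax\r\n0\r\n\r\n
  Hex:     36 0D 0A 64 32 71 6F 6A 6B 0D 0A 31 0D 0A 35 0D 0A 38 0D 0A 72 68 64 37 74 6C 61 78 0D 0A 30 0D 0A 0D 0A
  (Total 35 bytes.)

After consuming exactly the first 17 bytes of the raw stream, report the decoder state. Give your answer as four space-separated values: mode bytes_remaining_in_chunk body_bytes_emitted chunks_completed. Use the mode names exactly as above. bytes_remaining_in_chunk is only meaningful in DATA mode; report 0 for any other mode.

Byte 0 = '6': mode=SIZE remaining=0 emitted=0 chunks_done=0
Byte 1 = 0x0D: mode=SIZE_CR remaining=0 emitted=0 chunks_done=0
Byte 2 = 0x0A: mode=DATA remaining=6 emitted=0 chunks_done=0
Byte 3 = 'd': mode=DATA remaining=5 emitted=1 chunks_done=0
Byte 4 = '2': mode=DATA remaining=4 emitted=2 chunks_done=0
Byte 5 = 'q': mode=DATA remaining=3 emitted=3 chunks_done=0
Byte 6 = 'o': mode=DATA remaining=2 emitted=4 chunks_done=0
Byte 7 = 'j': mode=DATA remaining=1 emitted=5 chunks_done=0
Byte 8 = 'k': mode=DATA_DONE remaining=0 emitted=6 chunks_done=0
Byte 9 = 0x0D: mode=DATA_CR remaining=0 emitted=6 chunks_done=0
Byte 10 = 0x0A: mode=SIZE remaining=0 emitted=6 chunks_done=1
Byte 11 = '1': mode=SIZE remaining=0 emitted=6 chunks_done=1
Byte 12 = 0x0D: mode=SIZE_CR remaining=0 emitted=6 chunks_done=1
Byte 13 = 0x0A: mode=DATA remaining=1 emitted=6 chunks_done=1
Byte 14 = '5': mode=DATA_DONE remaining=0 emitted=7 chunks_done=1
Byte 15 = 0x0D: mode=DATA_CR remaining=0 emitted=7 chunks_done=1
Byte 16 = 0x0A: mode=SIZE remaining=0 emitted=7 chunks_done=2

Answer: SIZE 0 7 2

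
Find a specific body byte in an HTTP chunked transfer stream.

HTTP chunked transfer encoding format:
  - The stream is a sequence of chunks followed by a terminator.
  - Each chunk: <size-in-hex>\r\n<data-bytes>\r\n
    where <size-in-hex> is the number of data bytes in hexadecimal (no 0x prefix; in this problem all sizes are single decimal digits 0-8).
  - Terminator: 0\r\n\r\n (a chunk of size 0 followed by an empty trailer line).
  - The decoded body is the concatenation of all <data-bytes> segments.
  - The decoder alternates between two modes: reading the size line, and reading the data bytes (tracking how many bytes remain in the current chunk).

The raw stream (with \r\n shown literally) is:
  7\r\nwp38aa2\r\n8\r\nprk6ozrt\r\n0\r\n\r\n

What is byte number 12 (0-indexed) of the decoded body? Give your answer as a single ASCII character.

Chunk 1: stream[0..1]='7' size=0x7=7, data at stream[3..10]='wp38aa2' -> body[0..7], body so far='wp38aa2'
Chunk 2: stream[12..13]='8' size=0x8=8, data at stream[15..23]='prk6ozrt' -> body[7..15], body so far='wp38aa2prk6ozrt'
Chunk 3: stream[25..26]='0' size=0 (terminator). Final body='wp38aa2prk6ozrt' (15 bytes)
Body byte 12 = 'z'

Answer: z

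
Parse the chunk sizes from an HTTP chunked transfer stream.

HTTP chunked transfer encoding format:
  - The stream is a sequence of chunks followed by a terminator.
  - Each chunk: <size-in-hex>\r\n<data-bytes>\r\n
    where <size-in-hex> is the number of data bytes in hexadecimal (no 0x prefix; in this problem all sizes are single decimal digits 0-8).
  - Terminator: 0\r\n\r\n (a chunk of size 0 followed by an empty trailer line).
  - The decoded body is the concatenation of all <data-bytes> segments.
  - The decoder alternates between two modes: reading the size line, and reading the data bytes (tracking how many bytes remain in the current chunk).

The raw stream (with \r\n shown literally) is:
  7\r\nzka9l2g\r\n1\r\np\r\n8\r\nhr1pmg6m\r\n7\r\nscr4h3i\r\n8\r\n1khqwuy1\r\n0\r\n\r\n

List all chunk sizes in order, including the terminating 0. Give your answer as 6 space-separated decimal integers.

Chunk 1: stream[0..1]='7' size=0x7=7, data at stream[3..10]='zka9l2g' -> body[0..7], body so far='zka9l2g'
Chunk 2: stream[12..13]='1' size=0x1=1, data at stream[15..16]='p' -> body[7..8], body so far='zka9l2gp'
Chunk 3: stream[18..19]='8' size=0x8=8, data at stream[21..29]='hr1pmg6m' -> body[8..16], body so far='zka9l2gphr1pmg6m'
Chunk 4: stream[31..32]='7' size=0x7=7, data at stream[34..41]='scr4h3i' -> body[16..23], body so far='zka9l2gphr1pmg6mscr4h3i'
Chunk 5: stream[43..44]='8' size=0x8=8, data at stream[46..54]='1khqwuy1' -> body[23..31], body so far='zka9l2gphr1pmg6mscr4h3i1khqwuy1'
Chunk 6: stream[56..57]='0' size=0 (terminator). Final body='zka9l2gphr1pmg6mscr4h3i1khqwuy1' (31 bytes)

Answer: 7 1 8 7 8 0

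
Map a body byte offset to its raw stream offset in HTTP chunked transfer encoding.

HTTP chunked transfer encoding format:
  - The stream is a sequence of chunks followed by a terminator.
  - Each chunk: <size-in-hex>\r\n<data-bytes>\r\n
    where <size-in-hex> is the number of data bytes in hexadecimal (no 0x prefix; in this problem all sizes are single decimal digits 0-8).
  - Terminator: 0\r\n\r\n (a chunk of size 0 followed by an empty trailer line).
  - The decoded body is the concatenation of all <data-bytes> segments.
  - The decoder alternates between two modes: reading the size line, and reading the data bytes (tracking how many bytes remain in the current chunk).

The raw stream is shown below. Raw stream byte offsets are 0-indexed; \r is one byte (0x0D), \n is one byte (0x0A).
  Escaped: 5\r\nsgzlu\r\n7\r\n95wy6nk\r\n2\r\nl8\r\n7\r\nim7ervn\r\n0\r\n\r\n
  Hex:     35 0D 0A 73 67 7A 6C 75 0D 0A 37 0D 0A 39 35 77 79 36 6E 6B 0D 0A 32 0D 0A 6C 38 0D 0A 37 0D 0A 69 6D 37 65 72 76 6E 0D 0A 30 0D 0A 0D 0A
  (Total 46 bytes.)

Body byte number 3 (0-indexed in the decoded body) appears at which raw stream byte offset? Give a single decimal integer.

Chunk 1: stream[0..1]='5' size=0x5=5, data at stream[3..8]='sgzlu' -> body[0..5], body so far='sgzlu'
Chunk 2: stream[10..11]='7' size=0x7=7, data at stream[13..20]='95wy6nk' -> body[5..12], body so far='sgzlu95wy6nk'
Chunk 3: stream[22..23]='2' size=0x2=2, data at stream[25..27]='l8' -> body[12..14], body so far='sgzlu95wy6nkl8'
Chunk 4: stream[29..30]='7' size=0x7=7, data at stream[32..39]='im7ervn' -> body[14..21], body so far='sgzlu95wy6nkl8im7ervn'
Chunk 5: stream[41..42]='0' size=0 (terminator). Final body='sgzlu95wy6nkl8im7ervn' (21 bytes)
Body byte 3 at stream offset 6

Answer: 6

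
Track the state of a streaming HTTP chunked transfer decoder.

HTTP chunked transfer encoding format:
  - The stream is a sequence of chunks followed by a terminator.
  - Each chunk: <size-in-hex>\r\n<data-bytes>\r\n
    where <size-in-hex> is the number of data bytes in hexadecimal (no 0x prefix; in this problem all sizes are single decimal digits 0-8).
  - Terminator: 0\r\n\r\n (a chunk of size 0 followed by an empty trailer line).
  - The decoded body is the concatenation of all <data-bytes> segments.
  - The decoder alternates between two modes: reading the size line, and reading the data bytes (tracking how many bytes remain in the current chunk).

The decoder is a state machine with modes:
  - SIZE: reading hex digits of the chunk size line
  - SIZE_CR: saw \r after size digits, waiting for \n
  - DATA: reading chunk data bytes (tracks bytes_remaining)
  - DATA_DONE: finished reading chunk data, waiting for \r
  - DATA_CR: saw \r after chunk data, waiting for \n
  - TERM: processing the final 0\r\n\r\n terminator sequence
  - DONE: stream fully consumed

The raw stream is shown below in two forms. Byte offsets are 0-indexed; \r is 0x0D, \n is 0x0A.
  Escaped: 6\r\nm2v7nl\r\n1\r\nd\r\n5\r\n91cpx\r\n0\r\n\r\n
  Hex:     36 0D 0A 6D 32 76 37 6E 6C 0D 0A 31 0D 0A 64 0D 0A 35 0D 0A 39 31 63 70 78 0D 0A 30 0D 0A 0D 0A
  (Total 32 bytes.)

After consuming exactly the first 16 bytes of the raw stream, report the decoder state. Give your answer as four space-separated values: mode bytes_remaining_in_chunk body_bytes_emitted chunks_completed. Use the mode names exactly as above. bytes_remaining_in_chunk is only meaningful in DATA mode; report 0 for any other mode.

Answer: DATA_CR 0 7 1

Derivation:
Byte 0 = '6': mode=SIZE remaining=0 emitted=0 chunks_done=0
Byte 1 = 0x0D: mode=SIZE_CR remaining=0 emitted=0 chunks_done=0
Byte 2 = 0x0A: mode=DATA remaining=6 emitted=0 chunks_done=0
Byte 3 = 'm': mode=DATA remaining=5 emitted=1 chunks_done=0
Byte 4 = '2': mode=DATA remaining=4 emitted=2 chunks_done=0
Byte 5 = 'v': mode=DATA remaining=3 emitted=3 chunks_done=0
Byte 6 = '7': mode=DATA remaining=2 emitted=4 chunks_done=0
Byte 7 = 'n': mode=DATA remaining=1 emitted=5 chunks_done=0
Byte 8 = 'l': mode=DATA_DONE remaining=0 emitted=6 chunks_done=0
Byte 9 = 0x0D: mode=DATA_CR remaining=0 emitted=6 chunks_done=0
Byte 10 = 0x0A: mode=SIZE remaining=0 emitted=6 chunks_done=1
Byte 11 = '1': mode=SIZE remaining=0 emitted=6 chunks_done=1
Byte 12 = 0x0D: mode=SIZE_CR remaining=0 emitted=6 chunks_done=1
Byte 13 = 0x0A: mode=DATA remaining=1 emitted=6 chunks_done=1
Byte 14 = 'd': mode=DATA_DONE remaining=0 emitted=7 chunks_done=1
Byte 15 = 0x0D: mode=DATA_CR remaining=0 emitted=7 chunks_done=1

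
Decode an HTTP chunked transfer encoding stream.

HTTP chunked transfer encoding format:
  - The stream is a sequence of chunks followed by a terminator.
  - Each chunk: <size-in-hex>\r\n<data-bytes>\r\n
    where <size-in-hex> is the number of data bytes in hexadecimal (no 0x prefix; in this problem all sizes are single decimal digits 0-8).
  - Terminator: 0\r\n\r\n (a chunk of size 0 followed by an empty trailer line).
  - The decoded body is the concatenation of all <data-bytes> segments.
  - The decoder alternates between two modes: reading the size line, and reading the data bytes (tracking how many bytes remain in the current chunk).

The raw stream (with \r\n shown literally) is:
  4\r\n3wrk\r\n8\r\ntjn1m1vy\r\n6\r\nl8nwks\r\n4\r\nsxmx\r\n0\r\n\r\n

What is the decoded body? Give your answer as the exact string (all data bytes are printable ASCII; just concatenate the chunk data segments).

Answer: 3wrktjn1m1vyl8nwkssxmx

Derivation:
Chunk 1: stream[0..1]='4' size=0x4=4, data at stream[3..7]='3wrk' -> body[0..4], body so far='3wrk'
Chunk 2: stream[9..10]='8' size=0x8=8, data at stream[12..20]='tjn1m1vy' -> body[4..12], body so far='3wrktjn1m1vy'
Chunk 3: stream[22..23]='6' size=0x6=6, data at stream[25..31]='l8nwks' -> body[12..18], body so far='3wrktjn1m1vyl8nwks'
Chunk 4: stream[33..34]='4' size=0x4=4, data at stream[36..40]='sxmx' -> body[18..22], body so far='3wrktjn1m1vyl8nwkssxmx'
Chunk 5: stream[42..43]='0' size=0 (terminator). Final body='3wrktjn1m1vyl8nwkssxmx' (22 bytes)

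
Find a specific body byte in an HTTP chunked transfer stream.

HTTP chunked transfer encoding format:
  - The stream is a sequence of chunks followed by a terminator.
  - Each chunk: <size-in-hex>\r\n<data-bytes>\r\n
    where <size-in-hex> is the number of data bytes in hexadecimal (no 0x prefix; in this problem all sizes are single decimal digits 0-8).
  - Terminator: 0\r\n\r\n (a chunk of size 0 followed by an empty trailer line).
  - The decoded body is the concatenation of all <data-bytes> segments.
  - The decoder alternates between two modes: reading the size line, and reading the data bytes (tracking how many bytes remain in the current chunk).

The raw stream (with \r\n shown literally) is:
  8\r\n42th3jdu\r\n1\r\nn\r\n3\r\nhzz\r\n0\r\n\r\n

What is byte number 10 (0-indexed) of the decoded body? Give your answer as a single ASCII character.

Chunk 1: stream[0..1]='8' size=0x8=8, data at stream[3..11]='42th3jdu' -> body[0..8], body so far='42th3jdu'
Chunk 2: stream[13..14]='1' size=0x1=1, data at stream[16..17]='n' -> body[8..9], body so far='42th3jdun'
Chunk 3: stream[19..20]='3' size=0x3=3, data at stream[22..25]='hzz' -> body[9..12], body so far='42th3jdunhzz'
Chunk 4: stream[27..28]='0' size=0 (terminator). Final body='42th3jdunhzz' (12 bytes)
Body byte 10 = 'z'

Answer: z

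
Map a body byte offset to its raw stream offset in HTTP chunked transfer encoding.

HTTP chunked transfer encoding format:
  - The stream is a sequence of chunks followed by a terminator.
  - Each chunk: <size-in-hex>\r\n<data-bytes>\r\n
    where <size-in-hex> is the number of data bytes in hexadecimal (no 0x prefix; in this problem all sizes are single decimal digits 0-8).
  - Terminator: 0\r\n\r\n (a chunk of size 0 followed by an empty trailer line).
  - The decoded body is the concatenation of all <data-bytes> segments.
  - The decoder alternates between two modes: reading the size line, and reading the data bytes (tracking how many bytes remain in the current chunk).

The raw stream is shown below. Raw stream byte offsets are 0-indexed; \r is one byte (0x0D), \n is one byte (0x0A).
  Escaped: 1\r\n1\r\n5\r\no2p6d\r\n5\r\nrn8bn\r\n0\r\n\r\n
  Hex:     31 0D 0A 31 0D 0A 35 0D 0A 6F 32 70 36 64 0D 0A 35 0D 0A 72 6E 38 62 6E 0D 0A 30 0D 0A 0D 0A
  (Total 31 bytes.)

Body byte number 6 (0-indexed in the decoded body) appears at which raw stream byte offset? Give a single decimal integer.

Chunk 1: stream[0..1]='1' size=0x1=1, data at stream[3..4]='1' -> body[0..1], body so far='1'
Chunk 2: stream[6..7]='5' size=0x5=5, data at stream[9..14]='o2p6d' -> body[1..6], body so far='1o2p6d'
Chunk 3: stream[16..17]='5' size=0x5=5, data at stream[19..24]='rn8bn' -> body[6..11], body so far='1o2p6drn8bn'
Chunk 4: stream[26..27]='0' size=0 (terminator). Final body='1o2p6drn8bn' (11 bytes)
Body byte 6 at stream offset 19

Answer: 19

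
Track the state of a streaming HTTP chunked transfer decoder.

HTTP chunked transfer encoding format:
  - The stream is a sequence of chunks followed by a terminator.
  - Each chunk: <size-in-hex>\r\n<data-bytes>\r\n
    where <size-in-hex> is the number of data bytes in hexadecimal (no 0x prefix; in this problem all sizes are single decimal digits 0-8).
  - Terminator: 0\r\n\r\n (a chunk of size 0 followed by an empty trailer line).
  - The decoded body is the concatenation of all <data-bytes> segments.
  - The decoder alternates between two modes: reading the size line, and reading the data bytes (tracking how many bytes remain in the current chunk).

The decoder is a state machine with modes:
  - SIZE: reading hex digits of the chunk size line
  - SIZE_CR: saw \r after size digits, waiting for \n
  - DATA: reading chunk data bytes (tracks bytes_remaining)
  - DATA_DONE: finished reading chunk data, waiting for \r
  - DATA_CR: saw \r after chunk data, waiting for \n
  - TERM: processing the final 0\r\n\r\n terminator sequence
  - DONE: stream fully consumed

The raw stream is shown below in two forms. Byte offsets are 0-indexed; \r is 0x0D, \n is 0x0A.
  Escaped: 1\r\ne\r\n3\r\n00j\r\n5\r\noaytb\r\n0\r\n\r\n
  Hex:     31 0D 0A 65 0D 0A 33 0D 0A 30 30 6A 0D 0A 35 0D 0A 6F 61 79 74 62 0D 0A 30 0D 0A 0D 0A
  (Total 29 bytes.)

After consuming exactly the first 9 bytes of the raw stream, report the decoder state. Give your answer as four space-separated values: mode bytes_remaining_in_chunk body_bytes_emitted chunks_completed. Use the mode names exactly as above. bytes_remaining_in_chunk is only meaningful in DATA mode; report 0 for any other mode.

Byte 0 = '1': mode=SIZE remaining=0 emitted=0 chunks_done=0
Byte 1 = 0x0D: mode=SIZE_CR remaining=0 emitted=0 chunks_done=0
Byte 2 = 0x0A: mode=DATA remaining=1 emitted=0 chunks_done=0
Byte 3 = 'e': mode=DATA_DONE remaining=0 emitted=1 chunks_done=0
Byte 4 = 0x0D: mode=DATA_CR remaining=0 emitted=1 chunks_done=0
Byte 5 = 0x0A: mode=SIZE remaining=0 emitted=1 chunks_done=1
Byte 6 = '3': mode=SIZE remaining=0 emitted=1 chunks_done=1
Byte 7 = 0x0D: mode=SIZE_CR remaining=0 emitted=1 chunks_done=1
Byte 8 = 0x0A: mode=DATA remaining=3 emitted=1 chunks_done=1

Answer: DATA 3 1 1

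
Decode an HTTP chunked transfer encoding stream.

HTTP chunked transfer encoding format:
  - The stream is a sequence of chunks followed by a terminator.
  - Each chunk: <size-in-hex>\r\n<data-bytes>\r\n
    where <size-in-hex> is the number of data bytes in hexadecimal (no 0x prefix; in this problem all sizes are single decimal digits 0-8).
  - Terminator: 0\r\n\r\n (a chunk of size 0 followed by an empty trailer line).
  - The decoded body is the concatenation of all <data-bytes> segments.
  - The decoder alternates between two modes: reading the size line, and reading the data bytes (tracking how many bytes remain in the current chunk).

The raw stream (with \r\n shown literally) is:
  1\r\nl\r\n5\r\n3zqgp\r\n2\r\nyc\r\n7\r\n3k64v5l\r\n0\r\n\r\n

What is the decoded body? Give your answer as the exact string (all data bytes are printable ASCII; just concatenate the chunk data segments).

Answer: l3zqgpyc3k64v5l

Derivation:
Chunk 1: stream[0..1]='1' size=0x1=1, data at stream[3..4]='l' -> body[0..1], body so far='l'
Chunk 2: stream[6..7]='5' size=0x5=5, data at stream[9..14]='3zqgp' -> body[1..6], body so far='l3zqgp'
Chunk 3: stream[16..17]='2' size=0x2=2, data at stream[19..21]='yc' -> body[6..8], body so far='l3zqgpyc'
Chunk 4: stream[23..24]='7' size=0x7=7, data at stream[26..33]='3k64v5l' -> body[8..15], body so far='l3zqgpyc3k64v5l'
Chunk 5: stream[35..36]='0' size=0 (terminator). Final body='l3zqgpyc3k64v5l' (15 bytes)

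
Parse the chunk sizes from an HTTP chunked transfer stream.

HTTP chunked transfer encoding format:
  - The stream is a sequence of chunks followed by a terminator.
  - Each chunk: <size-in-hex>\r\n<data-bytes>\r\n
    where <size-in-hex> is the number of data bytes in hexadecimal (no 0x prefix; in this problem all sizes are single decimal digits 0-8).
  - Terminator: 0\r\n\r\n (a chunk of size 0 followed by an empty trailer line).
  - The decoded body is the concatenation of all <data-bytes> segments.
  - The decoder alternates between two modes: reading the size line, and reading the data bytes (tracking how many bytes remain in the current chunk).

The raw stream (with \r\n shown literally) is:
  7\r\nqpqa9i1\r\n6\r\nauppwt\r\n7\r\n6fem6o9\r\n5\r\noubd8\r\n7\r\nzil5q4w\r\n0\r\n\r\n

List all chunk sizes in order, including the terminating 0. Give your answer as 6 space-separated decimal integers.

Chunk 1: stream[0..1]='7' size=0x7=7, data at stream[3..10]='qpqa9i1' -> body[0..7], body so far='qpqa9i1'
Chunk 2: stream[12..13]='6' size=0x6=6, data at stream[15..21]='auppwt' -> body[7..13], body so far='qpqa9i1auppwt'
Chunk 3: stream[23..24]='7' size=0x7=7, data at stream[26..33]='6fem6o9' -> body[13..20], body so far='qpqa9i1auppwt6fem6o9'
Chunk 4: stream[35..36]='5' size=0x5=5, data at stream[38..43]='oubd8' -> body[20..25], body so far='qpqa9i1auppwt6fem6o9oubd8'
Chunk 5: stream[45..46]='7' size=0x7=7, data at stream[48..55]='zil5q4w' -> body[25..32], body so far='qpqa9i1auppwt6fem6o9oubd8zil5q4w'
Chunk 6: stream[57..58]='0' size=0 (terminator). Final body='qpqa9i1auppwt6fem6o9oubd8zil5q4w' (32 bytes)

Answer: 7 6 7 5 7 0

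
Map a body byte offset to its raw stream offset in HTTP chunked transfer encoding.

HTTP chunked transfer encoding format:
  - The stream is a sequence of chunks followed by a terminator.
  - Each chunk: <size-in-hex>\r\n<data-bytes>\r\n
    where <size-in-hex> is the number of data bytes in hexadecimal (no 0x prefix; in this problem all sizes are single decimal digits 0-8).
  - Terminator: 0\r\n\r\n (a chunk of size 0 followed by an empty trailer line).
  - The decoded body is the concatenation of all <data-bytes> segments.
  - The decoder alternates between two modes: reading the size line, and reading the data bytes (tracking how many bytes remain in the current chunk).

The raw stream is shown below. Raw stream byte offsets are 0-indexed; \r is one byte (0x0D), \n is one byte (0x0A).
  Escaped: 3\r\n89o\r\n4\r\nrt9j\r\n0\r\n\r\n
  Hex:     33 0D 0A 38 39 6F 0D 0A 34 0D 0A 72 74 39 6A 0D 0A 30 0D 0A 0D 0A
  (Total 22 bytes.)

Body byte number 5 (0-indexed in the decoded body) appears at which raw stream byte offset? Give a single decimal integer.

Chunk 1: stream[0..1]='3' size=0x3=3, data at stream[3..6]='89o' -> body[0..3], body so far='89o'
Chunk 2: stream[8..9]='4' size=0x4=4, data at stream[11..15]='rt9j' -> body[3..7], body so far='89ort9j'
Chunk 3: stream[17..18]='0' size=0 (terminator). Final body='89ort9j' (7 bytes)
Body byte 5 at stream offset 13

Answer: 13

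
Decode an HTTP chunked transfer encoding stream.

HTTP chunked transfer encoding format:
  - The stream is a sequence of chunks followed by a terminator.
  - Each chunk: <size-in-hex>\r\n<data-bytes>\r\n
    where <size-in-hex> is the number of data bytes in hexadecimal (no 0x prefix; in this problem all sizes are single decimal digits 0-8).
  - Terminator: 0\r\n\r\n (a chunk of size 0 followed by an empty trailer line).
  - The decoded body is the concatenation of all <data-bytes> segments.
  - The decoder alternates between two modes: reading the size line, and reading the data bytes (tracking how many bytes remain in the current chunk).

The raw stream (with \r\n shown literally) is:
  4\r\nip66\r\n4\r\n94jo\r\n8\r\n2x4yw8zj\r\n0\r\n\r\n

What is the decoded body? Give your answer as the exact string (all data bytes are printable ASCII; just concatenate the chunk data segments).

Answer: ip6694jo2x4yw8zj

Derivation:
Chunk 1: stream[0..1]='4' size=0x4=4, data at stream[3..7]='ip66' -> body[0..4], body so far='ip66'
Chunk 2: stream[9..10]='4' size=0x4=4, data at stream[12..16]='94jo' -> body[4..8], body so far='ip6694jo'
Chunk 3: stream[18..19]='8' size=0x8=8, data at stream[21..29]='2x4yw8zj' -> body[8..16], body so far='ip6694jo2x4yw8zj'
Chunk 4: stream[31..32]='0' size=0 (terminator). Final body='ip6694jo2x4yw8zj' (16 bytes)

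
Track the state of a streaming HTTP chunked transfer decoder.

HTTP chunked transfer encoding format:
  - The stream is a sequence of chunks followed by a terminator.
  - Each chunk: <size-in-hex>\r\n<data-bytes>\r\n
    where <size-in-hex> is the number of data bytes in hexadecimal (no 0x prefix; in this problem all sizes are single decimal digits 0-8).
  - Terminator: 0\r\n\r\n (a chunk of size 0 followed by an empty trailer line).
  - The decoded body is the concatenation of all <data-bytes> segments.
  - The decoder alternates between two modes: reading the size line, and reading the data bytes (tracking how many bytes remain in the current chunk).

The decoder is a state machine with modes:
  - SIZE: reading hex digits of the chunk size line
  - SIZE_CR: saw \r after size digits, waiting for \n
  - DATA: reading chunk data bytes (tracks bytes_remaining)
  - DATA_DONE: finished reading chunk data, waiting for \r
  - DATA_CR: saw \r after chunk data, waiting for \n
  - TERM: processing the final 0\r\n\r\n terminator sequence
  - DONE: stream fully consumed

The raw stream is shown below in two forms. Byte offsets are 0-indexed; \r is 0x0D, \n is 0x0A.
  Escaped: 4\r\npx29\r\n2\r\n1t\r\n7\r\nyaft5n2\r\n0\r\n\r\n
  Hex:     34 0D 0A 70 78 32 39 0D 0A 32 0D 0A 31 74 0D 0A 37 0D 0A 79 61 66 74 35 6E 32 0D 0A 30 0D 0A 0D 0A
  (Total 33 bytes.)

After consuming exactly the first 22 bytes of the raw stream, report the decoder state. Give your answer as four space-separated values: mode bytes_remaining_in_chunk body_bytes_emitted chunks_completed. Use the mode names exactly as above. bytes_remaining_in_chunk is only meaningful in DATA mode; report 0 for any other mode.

Byte 0 = '4': mode=SIZE remaining=0 emitted=0 chunks_done=0
Byte 1 = 0x0D: mode=SIZE_CR remaining=0 emitted=0 chunks_done=0
Byte 2 = 0x0A: mode=DATA remaining=4 emitted=0 chunks_done=0
Byte 3 = 'p': mode=DATA remaining=3 emitted=1 chunks_done=0
Byte 4 = 'x': mode=DATA remaining=2 emitted=2 chunks_done=0
Byte 5 = '2': mode=DATA remaining=1 emitted=3 chunks_done=0
Byte 6 = '9': mode=DATA_DONE remaining=0 emitted=4 chunks_done=0
Byte 7 = 0x0D: mode=DATA_CR remaining=0 emitted=4 chunks_done=0
Byte 8 = 0x0A: mode=SIZE remaining=0 emitted=4 chunks_done=1
Byte 9 = '2': mode=SIZE remaining=0 emitted=4 chunks_done=1
Byte 10 = 0x0D: mode=SIZE_CR remaining=0 emitted=4 chunks_done=1
Byte 11 = 0x0A: mode=DATA remaining=2 emitted=4 chunks_done=1
Byte 12 = '1': mode=DATA remaining=1 emitted=5 chunks_done=1
Byte 13 = 't': mode=DATA_DONE remaining=0 emitted=6 chunks_done=1
Byte 14 = 0x0D: mode=DATA_CR remaining=0 emitted=6 chunks_done=1
Byte 15 = 0x0A: mode=SIZE remaining=0 emitted=6 chunks_done=2
Byte 16 = '7': mode=SIZE remaining=0 emitted=6 chunks_done=2
Byte 17 = 0x0D: mode=SIZE_CR remaining=0 emitted=6 chunks_done=2
Byte 18 = 0x0A: mode=DATA remaining=7 emitted=6 chunks_done=2
Byte 19 = 'y': mode=DATA remaining=6 emitted=7 chunks_done=2
Byte 20 = 'a': mode=DATA remaining=5 emitted=8 chunks_done=2
Byte 21 = 'f': mode=DATA remaining=4 emitted=9 chunks_done=2

Answer: DATA 4 9 2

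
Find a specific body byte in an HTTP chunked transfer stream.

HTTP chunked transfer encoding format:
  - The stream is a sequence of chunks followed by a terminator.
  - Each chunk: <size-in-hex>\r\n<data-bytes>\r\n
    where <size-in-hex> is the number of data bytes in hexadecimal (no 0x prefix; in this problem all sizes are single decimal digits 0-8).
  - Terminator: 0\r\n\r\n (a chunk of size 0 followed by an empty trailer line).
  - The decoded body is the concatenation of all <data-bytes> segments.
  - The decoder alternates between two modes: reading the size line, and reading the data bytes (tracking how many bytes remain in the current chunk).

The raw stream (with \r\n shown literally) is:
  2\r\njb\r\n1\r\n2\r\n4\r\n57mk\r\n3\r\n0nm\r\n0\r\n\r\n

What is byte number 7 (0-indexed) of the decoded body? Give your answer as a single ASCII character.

Chunk 1: stream[0..1]='2' size=0x2=2, data at stream[3..5]='jb' -> body[0..2], body so far='jb'
Chunk 2: stream[7..8]='1' size=0x1=1, data at stream[10..11]='2' -> body[2..3], body so far='jb2'
Chunk 3: stream[13..14]='4' size=0x4=4, data at stream[16..20]='57mk' -> body[3..7], body so far='jb257mk'
Chunk 4: stream[22..23]='3' size=0x3=3, data at stream[25..28]='0nm' -> body[7..10], body so far='jb257mk0nm'
Chunk 5: stream[30..31]='0' size=0 (terminator). Final body='jb257mk0nm' (10 bytes)
Body byte 7 = '0'

Answer: 0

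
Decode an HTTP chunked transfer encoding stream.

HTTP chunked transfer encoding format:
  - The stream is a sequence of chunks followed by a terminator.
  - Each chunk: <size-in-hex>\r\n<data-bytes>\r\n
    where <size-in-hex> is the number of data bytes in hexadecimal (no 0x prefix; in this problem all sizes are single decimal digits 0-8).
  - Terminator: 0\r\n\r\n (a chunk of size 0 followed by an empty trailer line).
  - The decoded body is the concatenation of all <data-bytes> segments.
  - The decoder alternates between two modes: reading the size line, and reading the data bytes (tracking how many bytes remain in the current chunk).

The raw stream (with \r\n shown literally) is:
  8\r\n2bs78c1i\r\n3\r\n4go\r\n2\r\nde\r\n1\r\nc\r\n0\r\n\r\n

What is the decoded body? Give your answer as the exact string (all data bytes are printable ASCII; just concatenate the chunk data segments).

Answer: 2bs78c1i4godec

Derivation:
Chunk 1: stream[0..1]='8' size=0x8=8, data at stream[3..11]='2bs78c1i' -> body[0..8], body so far='2bs78c1i'
Chunk 2: stream[13..14]='3' size=0x3=3, data at stream[16..19]='4go' -> body[8..11], body so far='2bs78c1i4go'
Chunk 3: stream[21..22]='2' size=0x2=2, data at stream[24..26]='de' -> body[11..13], body so far='2bs78c1i4gode'
Chunk 4: stream[28..29]='1' size=0x1=1, data at stream[31..32]='c' -> body[13..14], body so far='2bs78c1i4godec'
Chunk 5: stream[34..35]='0' size=0 (terminator). Final body='2bs78c1i4godec' (14 bytes)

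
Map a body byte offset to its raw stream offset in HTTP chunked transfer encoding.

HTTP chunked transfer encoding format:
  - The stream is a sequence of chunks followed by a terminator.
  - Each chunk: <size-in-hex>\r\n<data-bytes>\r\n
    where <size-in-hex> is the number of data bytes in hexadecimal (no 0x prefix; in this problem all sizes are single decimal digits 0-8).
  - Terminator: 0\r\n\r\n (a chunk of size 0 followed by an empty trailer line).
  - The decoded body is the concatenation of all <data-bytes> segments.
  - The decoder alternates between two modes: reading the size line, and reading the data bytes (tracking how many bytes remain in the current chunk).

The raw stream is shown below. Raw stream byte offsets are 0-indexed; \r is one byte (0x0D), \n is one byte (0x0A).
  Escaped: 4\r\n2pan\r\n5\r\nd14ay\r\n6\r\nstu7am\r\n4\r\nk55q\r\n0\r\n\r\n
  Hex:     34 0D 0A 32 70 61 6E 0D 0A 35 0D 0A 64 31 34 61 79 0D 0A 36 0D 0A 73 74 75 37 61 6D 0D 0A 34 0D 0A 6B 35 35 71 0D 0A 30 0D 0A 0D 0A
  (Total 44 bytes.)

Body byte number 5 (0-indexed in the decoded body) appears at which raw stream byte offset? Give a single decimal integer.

Answer: 13

Derivation:
Chunk 1: stream[0..1]='4' size=0x4=4, data at stream[3..7]='2pan' -> body[0..4], body so far='2pan'
Chunk 2: stream[9..10]='5' size=0x5=5, data at stream[12..17]='d14ay' -> body[4..9], body so far='2pand14ay'
Chunk 3: stream[19..20]='6' size=0x6=6, data at stream[22..28]='stu7am' -> body[9..15], body so far='2pand14aystu7am'
Chunk 4: stream[30..31]='4' size=0x4=4, data at stream[33..37]='k55q' -> body[15..19], body so far='2pand14aystu7amk55q'
Chunk 5: stream[39..40]='0' size=0 (terminator). Final body='2pand14aystu7amk55q' (19 bytes)
Body byte 5 at stream offset 13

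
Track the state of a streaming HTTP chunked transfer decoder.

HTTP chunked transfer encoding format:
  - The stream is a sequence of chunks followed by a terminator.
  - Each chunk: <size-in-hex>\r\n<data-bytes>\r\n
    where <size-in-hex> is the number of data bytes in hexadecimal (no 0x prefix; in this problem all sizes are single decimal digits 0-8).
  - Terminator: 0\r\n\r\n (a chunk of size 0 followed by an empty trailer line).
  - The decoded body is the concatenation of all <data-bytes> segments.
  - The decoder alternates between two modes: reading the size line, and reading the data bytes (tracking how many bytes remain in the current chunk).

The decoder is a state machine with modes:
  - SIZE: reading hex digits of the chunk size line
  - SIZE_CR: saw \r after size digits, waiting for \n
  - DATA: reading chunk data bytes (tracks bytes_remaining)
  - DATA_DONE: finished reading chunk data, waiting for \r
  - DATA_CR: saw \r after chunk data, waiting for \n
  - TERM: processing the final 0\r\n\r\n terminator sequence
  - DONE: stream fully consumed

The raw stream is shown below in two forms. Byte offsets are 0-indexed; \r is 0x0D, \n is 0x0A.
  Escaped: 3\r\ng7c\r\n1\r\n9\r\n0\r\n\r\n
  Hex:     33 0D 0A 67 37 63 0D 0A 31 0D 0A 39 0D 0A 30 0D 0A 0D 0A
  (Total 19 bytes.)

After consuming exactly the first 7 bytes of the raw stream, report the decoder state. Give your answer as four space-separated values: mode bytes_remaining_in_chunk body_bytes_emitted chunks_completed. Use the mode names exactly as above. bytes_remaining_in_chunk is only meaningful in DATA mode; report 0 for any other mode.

Answer: DATA_CR 0 3 0

Derivation:
Byte 0 = '3': mode=SIZE remaining=0 emitted=0 chunks_done=0
Byte 1 = 0x0D: mode=SIZE_CR remaining=0 emitted=0 chunks_done=0
Byte 2 = 0x0A: mode=DATA remaining=3 emitted=0 chunks_done=0
Byte 3 = 'g': mode=DATA remaining=2 emitted=1 chunks_done=0
Byte 4 = '7': mode=DATA remaining=1 emitted=2 chunks_done=0
Byte 5 = 'c': mode=DATA_DONE remaining=0 emitted=3 chunks_done=0
Byte 6 = 0x0D: mode=DATA_CR remaining=0 emitted=3 chunks_done=0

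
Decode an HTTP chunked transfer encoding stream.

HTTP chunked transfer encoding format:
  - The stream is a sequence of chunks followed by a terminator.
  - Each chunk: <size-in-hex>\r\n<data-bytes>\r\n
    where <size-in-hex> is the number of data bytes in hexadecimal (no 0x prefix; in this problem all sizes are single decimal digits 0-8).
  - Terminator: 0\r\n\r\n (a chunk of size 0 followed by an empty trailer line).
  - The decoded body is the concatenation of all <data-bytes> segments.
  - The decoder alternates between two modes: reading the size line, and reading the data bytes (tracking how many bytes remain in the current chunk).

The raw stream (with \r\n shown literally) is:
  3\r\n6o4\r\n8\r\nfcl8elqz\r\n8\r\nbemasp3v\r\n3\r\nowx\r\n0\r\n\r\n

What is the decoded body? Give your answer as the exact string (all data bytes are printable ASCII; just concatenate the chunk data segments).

Chunk 1: stream[0..1]='3' size=0x3=3, data at stream[3..6]='6o4' -> body[0..3], body so far='6o4'
Chunk 2: stream[8..9]='8' size=0x8=8, data at stream[11..19]='fcl8elqz' -> body[3..11], body so far='6o4fcl8elqz'
Chunk 3: stream[21..22]='8' size=0x8=8, data at stream[24..32]='bemasp3v' -> body[11..19], body so far='6o4fcl8elqzbemasp3v'
Chunk 4: stream[34..35]='3' size=0x3=3, data at stream[37..40]='owx' -> body[19..22], body so far='6o4fcl8elqzbemasp3vowx'
Chunk 5: stream[42..43]='0' size=0 (terminator). Final body='6o4fcl8elqzbemasp3vowx' (22 bytes)

Answer: 6o4fcl8elqzbemasp3vowx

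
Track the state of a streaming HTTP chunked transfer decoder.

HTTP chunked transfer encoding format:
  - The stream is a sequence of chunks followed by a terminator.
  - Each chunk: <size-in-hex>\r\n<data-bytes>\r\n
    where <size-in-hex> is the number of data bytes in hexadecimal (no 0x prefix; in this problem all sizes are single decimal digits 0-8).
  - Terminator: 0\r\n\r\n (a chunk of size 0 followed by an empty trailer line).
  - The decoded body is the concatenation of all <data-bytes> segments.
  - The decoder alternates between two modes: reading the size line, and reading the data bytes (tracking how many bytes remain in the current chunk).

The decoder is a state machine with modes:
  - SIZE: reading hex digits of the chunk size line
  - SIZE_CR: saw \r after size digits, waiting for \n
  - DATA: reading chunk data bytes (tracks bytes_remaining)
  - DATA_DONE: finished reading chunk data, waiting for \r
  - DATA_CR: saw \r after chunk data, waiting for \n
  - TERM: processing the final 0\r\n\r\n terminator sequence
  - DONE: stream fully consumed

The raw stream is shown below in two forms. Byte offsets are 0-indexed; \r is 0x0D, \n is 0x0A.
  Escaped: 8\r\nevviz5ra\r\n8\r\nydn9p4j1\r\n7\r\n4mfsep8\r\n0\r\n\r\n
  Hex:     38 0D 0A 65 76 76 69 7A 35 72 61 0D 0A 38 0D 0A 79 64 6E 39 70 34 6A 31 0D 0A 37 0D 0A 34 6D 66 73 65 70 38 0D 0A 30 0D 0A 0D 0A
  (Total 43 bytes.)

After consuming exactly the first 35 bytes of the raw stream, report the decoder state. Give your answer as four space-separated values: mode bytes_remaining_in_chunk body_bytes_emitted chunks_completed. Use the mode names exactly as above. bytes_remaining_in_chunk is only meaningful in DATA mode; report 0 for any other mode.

Answer: DATA 1 22 2

Derivation:
Byte 0 = '8': mode=SIZE remaining=0 emitted=0 chunks_done=0
Byte 1 = 0x0D: mode=SIZE_CR remaining=0 emitted=0 chunks_done=0
Byte 2 = 0x0A: mode=DATA remaining=8 emitted=0 chunks_done=0
Byte 3 = 'e': mode=DATA remaining=7 emitted=1 chunks_done=0
Byte 4 = 'v': mode=DATA remaining=6 emitted=2 chunks_done=0
Byte 5 = 'v': mode=DATA remaining=5 emitted=3 chunks_done=0
Byte 6 = 'i': mode=DATA remaining=4 emitted=4 chunks_done=0
Byte 7 = 'z': mode=DATA remaining=3 emitted=5 chunks_done=0
Byte 8 = '5': mode=DATA remaining=2 emitted=6 chunks_done=0
Byte 9 = 'r': mode=DATA remaining=1 emitted=7 chunks_done=0
Byte 10 = 'a': mode=DATA_DONE remaining=0 emitted=8 chunks_done=0
Byte 11 = 0x0D: mode=DATA_CR remaining=0 emitted=8 chunks_done=0
Byte 12 = 0x0A: mode=SIZE remaining=0 emitted=8 chunks_done=1
Byte 13 = '8': mode=SIZE remaining=0 emitted=8 chunks_done=1
Byte 14 = 0x0D: mode=SIZE_CR remaining=0 emitted=8 chunks_done=1
Byte 15 = 0x0A: mode=DATA remaining=8 emitted=8 chunks_done=1
Byte 16 = 'y': mode=DATA remaining=7 emitted=9 chunks_done=1
Byte 17 = 'd': mode=DATA remaining=6 emitted=10 chunks_done=1
Byte 18 = 'n': mode=DATA remaining=5 emitted=11 chunks_done=1
Byte 19 = '9': mode=DATA remaining=4 emitted=12 chunks_done=1
Byte 20 = 'p': mode=DATA remaining=3 emitted=13 chunks_done=1
Byte 21 = '4': mode=DATA remaining=2 emitted=14 chunks_done=1
Byte 22 = 'j': mode=DATA remaining=1 emitted=15 chunks_done=1
Byte 23 = '1': mode=DATA_DONE remaining=0 emitted=16 chunks_done=1
Byte 24 = 0x0D: mode=DATA_CR remaining=0 emitted=16 chunks_done=1
Byte 25 = 0x0A: mode=SIZE remaining=0 emitted=16 chunks_done=2
Byte 26 = '7': mode=SIZE remaining=0 emitted=16 chunks_done=2
Byte 27 = 0x0D: mode=SIZE_CR remaining=0 emitted=16 chunks_done=2
Byte 28 = 0x0A: mode=DATA remaining=7 emitted=16 chunks_done=2
Byte 29 = '4': mode=DATA remaining=6 emitted=17 chunks_done=2
Byte 30 = 'm': mode=DATA remaining=5 emitted=18 chunks_done=2
Byte 31 = 'f': mode=DATA remaining=4 emitted=19 chunks_done=2
Byte 32 = 's': mode=DATA remaining=3 emitted=20 chunks_done=2
Byte 33 = 'e': mode=DATA remaining=2 emitted=21 chunks_done=2
Byte 34 = 'p': mode=DATA remaining=1 emitted=22 chunks_done=2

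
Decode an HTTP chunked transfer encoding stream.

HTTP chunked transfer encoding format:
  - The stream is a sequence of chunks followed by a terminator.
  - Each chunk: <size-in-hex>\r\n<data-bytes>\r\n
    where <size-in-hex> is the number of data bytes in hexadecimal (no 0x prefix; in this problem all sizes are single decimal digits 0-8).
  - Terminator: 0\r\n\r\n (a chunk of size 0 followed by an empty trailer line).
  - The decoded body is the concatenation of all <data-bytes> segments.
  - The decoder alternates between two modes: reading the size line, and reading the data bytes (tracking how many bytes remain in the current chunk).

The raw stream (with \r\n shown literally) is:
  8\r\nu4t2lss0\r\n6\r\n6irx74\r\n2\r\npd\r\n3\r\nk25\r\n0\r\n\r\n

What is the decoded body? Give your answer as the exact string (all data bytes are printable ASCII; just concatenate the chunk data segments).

Answer: u4t2lss06irx74pdk25

Derivation:
Chunk 1: stream[0..1]='8' size=0x8=8, data at stream[3..11]='u4t2lss0' -> body[0..8], body so far='u4t2lss0'
Chunk 2: stream[13..14]='6' size=0x6=6, data at stream[16..22]='6irx74' -> body[8..14], body so far='u4t2lss06irx74'
Chunk 3: stream[24..25]='2' size=0x2=2, data at stream[27..29]='pd' -> body[14..16], body so far='u4t2lss06irx74pd'
Chunk 4: stream[31..32]='3' size=0x3=3, data at stream[34..37]='k25' -> body[16..19], body so far='u4t2lss06irx74pdk25'
Chunk 5: stream[39..40]='0' size=0 (terminator). Final body='u4t2lss06irx74pdk25' (19 bytes)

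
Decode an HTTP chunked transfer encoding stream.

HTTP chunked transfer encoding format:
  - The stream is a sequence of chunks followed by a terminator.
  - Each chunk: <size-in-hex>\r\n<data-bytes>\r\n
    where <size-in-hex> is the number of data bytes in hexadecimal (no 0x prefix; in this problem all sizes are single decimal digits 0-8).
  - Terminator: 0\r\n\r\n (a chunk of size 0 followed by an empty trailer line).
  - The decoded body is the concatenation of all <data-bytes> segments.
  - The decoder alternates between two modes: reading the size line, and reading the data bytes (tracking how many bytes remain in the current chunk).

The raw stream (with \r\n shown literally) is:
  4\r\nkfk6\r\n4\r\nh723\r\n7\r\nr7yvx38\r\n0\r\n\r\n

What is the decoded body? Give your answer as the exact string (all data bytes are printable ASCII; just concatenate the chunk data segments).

Answer: kfk6h723r7yvx38

Derivation:
Chunk 1: stream[0..1]='4' size=0x4=4, data at stream[3..7]='kfk6' -> body[0..4], body so far='kfk6'
Chunk 2: stream[9..10]='4' size=0x4=4, data at stream[12..16]='h723' -> body[4..8], body so far='kfk6h723'
Chunk 3: stream[18..19]='7' size=0x7=7, data at stream[21..28]='r7yvx38' -> body[8..15], body so far='kfk6h723r7yvx38'
Chunk 4: stream[30..31]='0' size=0 (terminator). Final body='kfk6h723r7yvx38' (15 bytes)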